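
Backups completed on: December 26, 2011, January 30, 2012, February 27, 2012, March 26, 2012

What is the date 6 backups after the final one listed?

September 24, 2012

Every date is a Monday; gaps 35, 28, 28 days.
Each is the last Monday of its month (at least one falls on the 29th or later, ruling out '4th Monday').
April 2012 ends with Monday April 30, 2012.
May 2012 ends with Monday May 28, 2012.
Last Monday of June 2012: June 25, 2012.
July 2012 ends with Monday July 30, 2012.
Last Monday of August 2012: August 27, 2012.
Last Monday of September 2012: September 24, 2012.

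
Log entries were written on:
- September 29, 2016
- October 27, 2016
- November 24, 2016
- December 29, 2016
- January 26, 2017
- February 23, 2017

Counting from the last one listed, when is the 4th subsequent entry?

Every date is a Thursday; gaps 28, 28, 35, 28, 28 days.
Each is the last Thursday of its month (at least one falls on the 29th or later, ruling out '4th Thursday').
March 2017 ends with Thursday March 30, 2017.
Last Thursday of April 2017: April 27, 2017.
May 2017 ends with Thursday May 25, 2017.
Last Thursday of June 2017: June 29, 2017.

June 29, 2017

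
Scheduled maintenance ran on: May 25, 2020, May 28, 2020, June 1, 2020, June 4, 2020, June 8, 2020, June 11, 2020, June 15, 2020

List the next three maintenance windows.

June 18, 2020; June 22, 2020; June 25, 2020

Every event lands on a Monday or Thursday (gaps cycle 3, 4, 3, 4, 3, 4).
So the schedule is: every Monday and Thursday.
The following Thursday is June 18, 2020.
Next Monday: June 22, 2020.
The following Thursday is June 25, 2020.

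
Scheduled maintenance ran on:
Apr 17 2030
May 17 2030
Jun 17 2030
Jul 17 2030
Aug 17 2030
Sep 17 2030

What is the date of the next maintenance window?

Oct 17 2030

Gaps: 30, 31, 30, 31, 31 days — not constant. Every event is on the 17th of the month.
Pattern: the 17th of each month.
October 2030: Oct 17 2030.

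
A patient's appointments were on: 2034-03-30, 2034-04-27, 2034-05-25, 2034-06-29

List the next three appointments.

These are Thursdays with 28, 28, 35-day gaps.
Each is the final Thursday of its month — 2034-03-30 is past the 28th, so '4th Thursday' doesn't fit.
Last Thursday of July 2034: 2034-07-27.
August 2034 ends with Thursday 2034-08-31.
Last Thursday of September 2034: 2034-09-28.

2034-07-27, 2034-08-31, 2034-09-28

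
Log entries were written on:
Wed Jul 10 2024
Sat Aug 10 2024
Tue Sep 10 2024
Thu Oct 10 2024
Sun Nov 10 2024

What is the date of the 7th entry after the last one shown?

Each date is the 10th; the gaps (31, 31, 30, 31) track the month lengths.
The rule is the 10th of each month.
Next: December 2024 → Tue Dec 10 2024.
Next: January 2025 → Fri Jan 10 2025.
February 2025: Mon Feb 10 2025.
Next: March 2025 → Mon Mar 10 2025.
Next: April 2025 → Thu Apr 10 2025.
May 2025: Sat May 10 2025.
Next: June 2025 → Tue Jun 10 2025.

Tue Jun 10 2025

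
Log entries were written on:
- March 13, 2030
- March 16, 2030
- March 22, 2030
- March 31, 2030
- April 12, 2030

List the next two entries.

Intervals are 3, 6, 9, 12 days — an arithmetic progression with common difference 3.
Next gap: 15 days. April 12, 2030 + 15 days = April 27, 2030.
Next gap: 18 days. April 27, 2030 + 18 days = May 15, 2030.

April 27, 2030; May 15, 2030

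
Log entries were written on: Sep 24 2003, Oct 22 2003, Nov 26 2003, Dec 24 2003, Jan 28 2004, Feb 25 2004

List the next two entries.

Mar 24 2004, Apr 28 2004

All dates are Wednesdays, 28, 35, 28, 35, 28 days apart.
Specifically, the 4th Wednesday of each month.
4th Wednesday of March 2004: Mar 24 2004.
4th Wednesday of April 2004: Apr 28 2004.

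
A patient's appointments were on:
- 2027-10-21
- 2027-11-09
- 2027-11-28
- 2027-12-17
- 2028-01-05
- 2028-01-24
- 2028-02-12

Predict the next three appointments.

2028-03-02, 2028-03-21, 2028-04-09

Gaps between consecutive events: 19, 19, 19, 19, 19, 19 days — a constant 19-day interval.
2028-02-12 + 19 days = 2028-03-02.
2028-03-02 + 19 days = 2028-03-21.
2028-03-21 + 19 days = 2028-04-09.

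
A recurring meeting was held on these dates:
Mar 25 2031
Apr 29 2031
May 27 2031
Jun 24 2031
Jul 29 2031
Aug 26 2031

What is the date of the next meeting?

Every date is a Tuesday; gaps 35, 28, 28, 35, 28 days.
Each is the last Tuesday of its month (at least one falls on the 29th or later, ruling out '4th Tuesday').
Last Tuesday of September 2031: Sep 30 2031.

Sep 30 2031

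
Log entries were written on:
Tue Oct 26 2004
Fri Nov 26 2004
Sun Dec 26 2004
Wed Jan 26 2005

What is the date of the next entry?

Gaps: 31, 30, 31 days — not constant. Every event is on the 26th of the month.
Pattern: the 26th of each month.
Next: February 2005 → Sat Feb 26 2005.

Sat Feb 26 2005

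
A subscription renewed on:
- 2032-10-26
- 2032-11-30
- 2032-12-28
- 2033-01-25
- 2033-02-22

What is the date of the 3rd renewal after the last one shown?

2033-05-31

All Tuesdays; the gaps (35, 28, 28, 28) vary with month length.
This is the last Tuesday of each month.
Last Tuesday of March 2033: 2033-03-29.
April 2033 ends with Tuesday 2033-04-26.
May 2033 ends with Tuesday 2033-05-31.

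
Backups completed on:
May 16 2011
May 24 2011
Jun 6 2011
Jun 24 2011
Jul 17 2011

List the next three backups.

Gaps: 8, 13, 18, 23 days — each gap is 5 larger than the previous one.
Next gap: 28 days. Jul 17 2011 + 28 days = Aug 14 2011.
Next gap: 33 days. Aug 14 2011 + 33 days = Sep 16 2011.
Next gap: 38 days. Sep 16 2011 + 38 days = Oct 24 2011.

Aug 14 2011, Sep 16 2011, Oct 24 2011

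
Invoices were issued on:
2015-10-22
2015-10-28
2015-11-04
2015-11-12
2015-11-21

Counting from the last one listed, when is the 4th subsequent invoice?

Gaps: 6, 7, 8, 9 days — each gap is 1 larger than the previous one.
Next gap: 10 days. 2015-11-21 + 10 days = 2015-12-01.
Next gap: 11 days. 2015-12-01 + 11 days = 2015-12-12.
Next gap: 12 days. 2015-12-12 + 12 days = 2015-12-24.
Next gap: 13 days. 2015-12-24 + 13 days = 2016-01-06.

2016-01-06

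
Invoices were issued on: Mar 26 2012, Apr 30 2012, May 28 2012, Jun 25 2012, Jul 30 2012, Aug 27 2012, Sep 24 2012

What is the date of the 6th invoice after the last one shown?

Mar 25 2013

All Mondays; the gaps (35, 28, 28, 35, 28, 28) vary with month length.
This is the last Monday of each month.
October 2012 ends with Monday Oct 29 2012.
November 2012 ends with Monday Nov 26 2012.
December 2012 ends with Monday Dec 31 2012.
January 2013 ends with Monday Jan 28 2013.
Last Monday of February 2013: Feb 25 2013.
Last Monday of March 2013: Mar 25 2013.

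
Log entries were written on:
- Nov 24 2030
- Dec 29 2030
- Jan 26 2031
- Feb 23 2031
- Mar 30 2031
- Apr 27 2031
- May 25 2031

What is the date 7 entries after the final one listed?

Every date is a Sunday; gaps 35, 28, 28, 35, 28, 28 days.
Each is the last Sunday of its month (at least one falls on the 29th or later, ruling out '4th Sunday').
June 2031 ends with Sunday Jun 29 2031.
Last Sunday of July 2031: Jul 27 2031.
Last Sunday of August 2031: Aug 31 2031.
September 2031 ends with Sunday Sep 28 2031.
October 2031 ends with Sunday Oct 26 2031.
November 2031 ends with Sunday Nov 30 2031.
Last Sunday of December 2031: Dec 28 2031.

Dec 28 2031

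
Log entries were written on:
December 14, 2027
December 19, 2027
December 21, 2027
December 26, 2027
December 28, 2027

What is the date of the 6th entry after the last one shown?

Gaps: 5, 2, 5, 2 days — not constant, but cyclic with period 2.
The events fall on every Tuesday and Sunday.
The following Sunday is January 2, 2028.
Next Tuesday: January 4, 2028.
The following Sunday is January 9, 2028.
The following Tuesday is January 11, 2028.
Next Sunday: January 16, 2028.
The following Tuesday is January 18, 2028.

January 18, 2028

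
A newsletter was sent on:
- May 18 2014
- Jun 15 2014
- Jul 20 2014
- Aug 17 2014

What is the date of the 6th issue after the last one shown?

Feb 15 2015

Gaps: 28, 35, 28 days — a mix of 28 and 35. Every date is a Sunday.
Each is the 3rd Sunday of its month.
September 2014 — 3rd Sunday is Sep 21 2014.
October 2014 — 3rd Sunday is Oct 19 2014.
November 2014 — 3rd Sunday is Nov 16 2014.
December 2014 — 3rd Sunday is Dec 21 2014.
3rd Sunday of January 2015: Jan 18 2015.
February 2015 — 3rd Sunday is Feb 15 2015.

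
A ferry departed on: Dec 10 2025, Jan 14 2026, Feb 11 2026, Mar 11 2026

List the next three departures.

All dates are Wednesdays, 35, 28, 28 days apart.
Specifically, the 2nd Wednesday of each month.
2nd Wednesday of April 2026: Apr 8 2026.
May 2026 — 2nd Wednesday is May 13 2026.
2nd Wednesday of June 2026: Jun 10 2026.

Apr 8 2026, May 13 2026, Jun 10 2026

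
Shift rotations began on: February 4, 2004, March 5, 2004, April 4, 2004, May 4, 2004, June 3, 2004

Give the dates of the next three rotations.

Every event comes 30 days after the last (30, 30, 30, 30).
June 3, 2004 + 30 days = July 3, 2004.
July 3, 2004 + 30 days = August 2, 2004.
August 2, 2004 + 30 days = September 1, 2004.

July 3, 2004; August 2, 2004; September 1, 2004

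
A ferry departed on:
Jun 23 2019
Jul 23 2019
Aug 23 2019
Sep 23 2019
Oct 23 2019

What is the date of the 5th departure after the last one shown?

Mar 23 2020

Gaps: 30, 31, 31, 30 days — not constant. Every event is on the 23rd of the month.
Pattern: the 23rd of each month.
November 2019: Nov 23 2019.
Next: December 2019 → Dec 23 2019.
Next: January 2020 → Jan 23 2020.
February 2020: Feb 23 2020.
Next: March 2020 → Mar 23 2020.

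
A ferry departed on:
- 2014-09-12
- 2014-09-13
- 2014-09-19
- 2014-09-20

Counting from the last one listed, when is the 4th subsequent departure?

2014-10-04

Every event lands on a Friday or Saturday (gaps cycle 1, 6, 1).
So the schedule is: every Friday and Saturday.
The following Friday is 2014-09-26.
The following Saturday is 2014-09-27.
Next Friday: 2014-10-03.
Next Saturday: 2014-10-04.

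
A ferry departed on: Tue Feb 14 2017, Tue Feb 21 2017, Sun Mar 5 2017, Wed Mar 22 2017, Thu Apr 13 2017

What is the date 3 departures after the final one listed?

Intervals are 7, 12, 17, 22 days — an arithmetic progression with common difference 5.
Next gap: 27 days. Thu Apr 13 2017 + 27 days = Wed May 10 2017.
Next gap: 32 days. Wed May 10 2017 + 32 days = Sun Jun 11 2017.
Next gap: 37 days. Sun Jun 11 2017 + 37 days = Tue Jul 18 2017.

Tue Jul 18 2017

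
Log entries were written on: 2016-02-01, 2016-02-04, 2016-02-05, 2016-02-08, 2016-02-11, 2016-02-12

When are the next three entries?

Every event lands on a Monday or Thursday or Friday (gaps cycle 3, 1, 3, 3, 1).
So the schedule is: every Monday, Thursday and Friday.
Next Monday: 2016-02-15.
Next Thursday: 2016-02-18.
Next Friday: 2016-02-19.

2016-02-15, 2016-02-18, 2016-02-19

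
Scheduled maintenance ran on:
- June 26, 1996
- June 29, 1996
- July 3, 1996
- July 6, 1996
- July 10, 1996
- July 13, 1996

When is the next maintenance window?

July 17, 1996

Gaps: 3, 4, 3, 4, 3 days — not constant, but cyclic with period 2.
The events fall on every Wednesday and Saturday.
Next Wednesday: July 17, 1996.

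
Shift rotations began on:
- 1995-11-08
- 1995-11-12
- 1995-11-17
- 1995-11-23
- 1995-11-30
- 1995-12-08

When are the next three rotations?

The spacing grows by 1 each time: 4, 5, 6, 7, 8 days.
Next gap: 9 days. 1995-12-08 + 9 days = 1995-12-17.
Next gap: 10 days. 1995-12-17 + 10 days = 1995-12-27.
Next gap: 11 days. 1995-12-27 + 11 days = 1996-01-07.

1995-12-17, 1995-12-27, 1996-01-07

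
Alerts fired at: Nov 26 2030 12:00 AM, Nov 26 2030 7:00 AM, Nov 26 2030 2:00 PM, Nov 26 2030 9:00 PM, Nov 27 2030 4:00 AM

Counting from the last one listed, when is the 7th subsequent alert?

Gaps: 7, 7, 7, 7 hours — each event is 7 hours after the previous one.
Nov 27 2030 4:00 AM + 7 h = Nov 27 2030 11:00 AM.
Nov 27 2030 11:00 AM + 7 h = Nov 27 2030 6:00 PM.
Nov 27 2030 6:00 PM + 7 h = Nov 28 2030 1:00 AM.
Nov 28 2030 1:00 AM + 7 h = Nov 28 2030 8:00 AM.
Nov 28 2030 8:00 AM + 7 h = Nov 28 2030 3:00 PM.
Nov 28 2030 3:00 PM + 7 h = Nov 28 2030 10:00 PM.
Nov 28 2030 10:00 PM + 7 h = Nov 29 2030 5:00 AM.

Nov 29 2030 5:00 AM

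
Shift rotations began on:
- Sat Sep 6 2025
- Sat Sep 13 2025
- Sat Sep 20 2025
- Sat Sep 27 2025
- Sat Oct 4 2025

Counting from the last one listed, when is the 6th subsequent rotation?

Gaps between consecutive events: 7, 7, 7, 7 days — a constant 7-day interval.
Sat Oct 4 2025 + 7 days = Sat Oct 11 2025.
Sat Oct 11 2025 + 7 days = Sat Oct 18 2025.
Sat Oct 18 2025 + 7 days = Sat Oct 25 2025.
Sat Oct 25 2025 + 7 days = Sat Nov 1 2025.
Sat Nov 1 2025 + 7 days = Sat Nov 8 2025.
Sat Nov 8 2025 + 7 days = Sat Nov 15 2025.

Sat Nov 15 2025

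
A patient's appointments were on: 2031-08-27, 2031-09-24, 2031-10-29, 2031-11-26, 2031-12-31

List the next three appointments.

2032-01-28, 2032-02-25, 2032-03-31

These are Wednesdays with 28, 35, 28, 35-day gaps.
Each is the final Wednesday of its month — 2031-10-29 is past the 28th, so '4th Wednesday' doesn't fit.
January 2032 ends with Wednesday 2032-01-28.
February 2032 ends with Wednesday 2032-02-25.
Last Wednesday of March 2032: 2032-03-31.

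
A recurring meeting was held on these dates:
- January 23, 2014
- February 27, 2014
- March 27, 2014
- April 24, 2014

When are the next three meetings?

May 22, 2014; June 26, 2014; July 24, 2014

These are Thursdays at 28- or 35-day spacing (35, 28, 28).
The pattern: 4th Thursday of the month.
May 2014 — 4th Thursday is May 22, 2014.
4th Thursday of June 2014: June 26, 2014.
4th Thursday of July 2014: July 24, 2014.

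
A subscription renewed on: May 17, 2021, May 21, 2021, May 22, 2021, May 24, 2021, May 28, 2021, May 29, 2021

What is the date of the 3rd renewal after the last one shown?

Gaps: 4, 1, 2, 4, 1 days — not constant, but cyclic with period 3.
The events fall on every Monday, Friday and Saturday.
The following Monday is May 31, 2021.
Next Friday: June 4, 2021.
The following Saturday is June 5, 2021.

June 5, 2021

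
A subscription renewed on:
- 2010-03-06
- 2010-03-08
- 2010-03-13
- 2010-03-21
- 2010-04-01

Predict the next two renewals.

Gaps: 2, 5, 8, 11 days — each gap is 3 larger than the previous one.
Next gap: 14 days. 2010-04-01 + 14 days = 2010-04-15.
Next gap: 17 days. 2010-04-15 + 17 days = 2010-05-02.

2010-04-15, 2010-05-02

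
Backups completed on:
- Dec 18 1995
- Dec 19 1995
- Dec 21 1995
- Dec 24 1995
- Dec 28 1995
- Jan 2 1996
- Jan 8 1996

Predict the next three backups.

Jan 15 1996, Jan 23 1996, Feb 1 1996

Intervals are 1, 2, 3, 4, 5, 6 days — an arithmetic progression with common difference 1.
Next gap: 7 days. Jan 8 1996 + 7 days = Jan 15 1996.
Next gap: 8 days. Jan 15 1996 + 8 days = Jan 23 1996.
Next gap: 9 days. Jan 23 1996 + 9 days = Feb 1 1996.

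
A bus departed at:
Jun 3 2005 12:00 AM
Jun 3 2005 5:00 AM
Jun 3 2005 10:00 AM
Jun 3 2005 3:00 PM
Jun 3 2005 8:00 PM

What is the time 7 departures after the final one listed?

Jun 5 2005 7:00 AM

Gaps: 5, 5, 5, 5 hours — each event is 5 hours after the previous one.
Jun 3 2005 8:00 PM + 5 h = Jun 4 2005 1:00 AM.
Jun 4 2005 1:00 AM + 5 h = Jun 4 2005 6:00 AM.
Jun 4 2005 6:00 AM + 5 h = Jun 4 2005 11:00 AM.
Jun 4 2005 11:00 AM + 5 h = Jun 4 2005 4:00 PM.
Jun 4 2005 4:00 PM + 5 h = Jun 4 2005 9:00 PM.
Jun 4 2005 9:00 PM + 5 h = Jun 5 2005 2:00 AM.
Jun 5 2005 2:00 AM + 5 h = Jun 5 2005 7:00 AM.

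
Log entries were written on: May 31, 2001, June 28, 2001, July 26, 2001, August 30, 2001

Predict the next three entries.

These are Thursdays with 28, 28, 35-day gaps.
Each is the final Thursday of its month — May 31, 2001 is past the 28th, so '4th Thursday' doesn't fit.
Last Thursday of September 2001: September 27, 2001.
October 2001 ends with Thursday October 25, 2001.
November 2001 ends with Thursday November 29, 2001.

September 27, 2001; October 25, 2001; November 29, 2001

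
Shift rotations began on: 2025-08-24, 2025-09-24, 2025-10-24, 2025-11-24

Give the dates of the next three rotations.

2025-12-24, 2026-01-24, 2026-02-24

Gaps: 31, 30, 31 days — not constant. Every event is on the 24th of the month.
Pattern: the 24th of each month.
Next: December 2025 → 2025-12-24.
January 2026: 2026-01-24.
February 2026: 2026-02-24.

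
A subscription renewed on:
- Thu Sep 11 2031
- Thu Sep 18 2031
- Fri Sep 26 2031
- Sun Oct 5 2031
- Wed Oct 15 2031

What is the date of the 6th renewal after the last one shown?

Sun Jan 4 2032

Intervals are 7, 8, 9, 10 days — an arithmetic progression with common difference 1.
Next gap: 11 days. Wed Oct 15 2031 + 11 days = Sun Oct 26 2031.
Next gap: 12 days. Sun Oct 26 2031 + 12 days = Fri Nov 7 2031.
Next gap: 13 days. Fri Nov 7 2031 + 13 days = Thu Nov 20 2031.
Next gap: 14 days. Thu Nov 20 2031 + 14 days = Thu Dec 4 2031.
Next gap: 15 days. Thu Dec 4 2031 + 15 days = Fri Dec 19 2031.
Next gap: 16 days. Fri Dec 19 2031 + 16 days = Sun Jan 4 2032.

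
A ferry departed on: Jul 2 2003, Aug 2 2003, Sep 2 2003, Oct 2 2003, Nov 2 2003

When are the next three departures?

Dec 2 2003, Jan 2 2004, Feb 2 2004

The day-of-month is always 2 (31, 31, 30, 31 days between events).
So this recurs on the 2nd of each month.
December 2003: Dec 2 2003.
Next: January 2004 → Jan 2 2004.
Next: February 2004 → Feb 2 2004.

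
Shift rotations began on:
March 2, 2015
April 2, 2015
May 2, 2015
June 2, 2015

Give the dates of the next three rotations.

Each date is the 2nd; the gaps (31, 30, 31) track the month lengths.
The rule is the 2nd of each month.
July 2015: July 2, 2015.
Next: August 2015 → August 2, 2015.
Next: September 2015 → September 2, 2015.

July 2, 2015; August 2, 2015; September 2, 2015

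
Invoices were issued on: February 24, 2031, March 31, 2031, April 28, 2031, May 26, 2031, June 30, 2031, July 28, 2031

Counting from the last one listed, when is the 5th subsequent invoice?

All Mondays; the gaps (35, 28, 28, 35, 28) vary with month length.
This is the last Monday of each month.
August 2031 ends with Monday August 25, 2031.
Last Monday of September 2031: September 29, 2031.
October 2031 ends with Monday October 27, 2031.
Last Monday of November 2031: November 24, 2031.
December 2031 ends with Monday December 29, 2031.

December 29, 2031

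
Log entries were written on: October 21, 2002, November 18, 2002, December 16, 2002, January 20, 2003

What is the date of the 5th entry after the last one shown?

June 16, 2003

All dates are Mondays, 28, 28, 35 days apart.
Specifically, the 3rd Monday of each month.
3rd Monday of February 2003: February 17, 2003.
March 2003 — 3rd Monday is March 17, 2003.
April 2003 — 3rd Monday is April 21, 2003.
3rd Monday of May 2003: May 19, 2003.
June 2003 — 3rd Monday is June 16, 2003.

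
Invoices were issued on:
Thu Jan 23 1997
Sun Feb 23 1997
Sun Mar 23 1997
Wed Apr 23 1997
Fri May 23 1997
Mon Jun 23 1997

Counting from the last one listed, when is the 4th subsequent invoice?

Thu Oct 23 1997

The day-of-month is always 23 (31, 28, 31, 30, 31 days between events).
So this recurs on the 23rd of each month.
July 1997: Wed Jul 23 1997.
August 1997: Sat Aug 23 1997.
September 1997: Tue Sep 23 1997.
Next: October 1997 → Thu Oct 23 1997.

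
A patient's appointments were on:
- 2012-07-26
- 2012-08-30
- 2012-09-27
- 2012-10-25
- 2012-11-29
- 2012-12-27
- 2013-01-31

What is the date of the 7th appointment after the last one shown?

2013-08-29

Every date is a Thursday; gaps 35, 28, 28, 35, 28, 35 days.
Each is the last Thursday of its month (at least one falls on the 29th or later, ruling out '4th Thursday').
February 2013 ends with Thursday 2013-02-28.
Last Thursday of March 2013: 2013-03-28.
Last Thursday of April 2013: 2013-04-25.
May 2013 ends with Thursday 2013-05-30.
Last Thursday of June 2013: 2013-06-27.
Last Thursday of July 2013: 2013-07-25.
August 2013 ends with Thursday 2013-08-29.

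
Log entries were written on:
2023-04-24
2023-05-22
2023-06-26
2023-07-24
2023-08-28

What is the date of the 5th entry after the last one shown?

2024-01-22

All dates are Mondays, 28, 35, 28, 35 days apart.
Specifically, the 4th Monday of each month.
4th Monday of September 2023: 2023-09-25.
4th Monday of October 2023: 2023-10-23.
4th Monday of November 2023: 2023-11-27.
December 2023 — 4th Monday is 2023-12-25.
January 2024 — 4th Monday is 2024-01-22.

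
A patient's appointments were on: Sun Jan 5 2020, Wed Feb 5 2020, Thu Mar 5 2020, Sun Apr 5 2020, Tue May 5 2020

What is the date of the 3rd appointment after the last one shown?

Wed Aug 5 2020

Each date is the 5th; the gaps (31, 29, 31, 30) track the month lengths.
The rule is the 5th of each month.
June 2020: Fri Jun 5 2020.
July 2020: Sun Jul 5 2020.
Next: August 2020 → Wed Aug 5 2020.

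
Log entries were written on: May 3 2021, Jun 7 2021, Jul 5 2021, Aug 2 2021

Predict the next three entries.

Gaps: 35, 28, 28 days — a mix of 28 and 35. Every date is a Monday.
Each is the 1st Monday of its month.
1st Monday of September 2021: Sep 6 2021.
1st Monday of October 2021: Oct 4 2021.
November 2021 — 1st Monday is Nov 1 2021.

Sep 6 2021, Oct 4 2021, Nov 1 2021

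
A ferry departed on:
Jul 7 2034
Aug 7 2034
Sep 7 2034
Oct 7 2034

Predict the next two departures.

Nov 7 2034, Dec 7 2034

Each date is the 7th; the gaps (31, 31, 30) track the month lengths.
The rule is the 7th of each month.
November 2034: Nov 7 2034.
December 2034: Dec 7 2034.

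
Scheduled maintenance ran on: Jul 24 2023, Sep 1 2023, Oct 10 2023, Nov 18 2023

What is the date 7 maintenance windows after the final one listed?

Aug 17 2024

The spacing is 39, 39, 39 days — always 39 days.
Nov 18 2023 + 39 days = Dec 27 2023.
Dec 27 2023 + 39 days = Feb 4 2024.
Feb 4 2024 + 39 days = Mar 14 2024.
Mar 14 2024 + 39 days = Apr 22 2024.
Apr 22 2024 + 39 days = May 31 2024.
May 31 2024 + 39 days = Jul 9 2024.
Jul 9 2024 + 39 days = Aug 17 2024.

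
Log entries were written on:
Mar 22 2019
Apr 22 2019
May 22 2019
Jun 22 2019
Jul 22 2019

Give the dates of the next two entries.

The day-of-month is always 22 (31, 30, 31, 30 days between events).
So this recurs on the 22nd of each month.
Next: August 2019 → Aug 22 2019.
Next: September 2019 → Sep 22 2019.

Aug 22 2019, Sep 22 2019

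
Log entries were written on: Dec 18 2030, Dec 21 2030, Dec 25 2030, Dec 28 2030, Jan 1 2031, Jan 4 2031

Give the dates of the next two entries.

Jan 8 2031, Jan 11 2031

The gap pattern 3, 4, 3, 4, 3 repeats every 2 events.
These are the Wednesdays and Saturdays of each week.
The following Wednesday is Jan 8 2031.
Next Saturday: Jan 11 2031.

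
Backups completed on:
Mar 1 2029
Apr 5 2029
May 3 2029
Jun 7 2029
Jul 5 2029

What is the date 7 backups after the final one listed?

These are Thursdays at 28- or 35-day spacing (35, 28, 35, 28).
The pattern: 1st Thursday of the month.
1st Thursday of August 2029: Aug 2 2029.
1st Thursday of September 2029: Sep 6 2029.
1st Thursday of October 2029: Oct 4 2029.
November 2029 — 1st Thursday is Nov 1 2029.
December 2029 — 1st Thursday is Dec 6 2029.
1st Thursday of January 2030: Jan 3 2030.
February 2030 — 1st Thursday is Feb 7 2030.

Feb 7 2030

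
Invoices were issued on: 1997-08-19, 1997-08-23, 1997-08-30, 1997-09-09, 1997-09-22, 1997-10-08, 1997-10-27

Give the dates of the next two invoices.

Intervals are 4, 7, 10, 13, 16, 19 days — an arithmetic progression with common difference 3.
Next gap: 22 days. 1997-10-27 + 22 days = 1997-11-18.
Next gap: 25 days. 1997-11-18 + 25 days = 1997-12-13.

1997-11-18, 1997-12-13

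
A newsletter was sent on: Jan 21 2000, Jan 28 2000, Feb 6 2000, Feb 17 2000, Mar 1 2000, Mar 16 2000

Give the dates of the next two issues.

Gaps: 7, 9, 11, 13, 15 days — each gap is 2 larger than the previous one.
Next gap: 17 days. Mar 16 2000 + 17 days = Apr 2 2000.
Next gap: 19 days. Apr 2 2000 + 19 days = Apr 21 2000.

Apr 2 2000, Apr 21 2000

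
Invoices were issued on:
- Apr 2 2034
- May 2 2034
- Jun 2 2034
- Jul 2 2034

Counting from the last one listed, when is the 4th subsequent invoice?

Nov 2 2034

Each date is the 2nd; the gaps (30, 31, 30) track the month lengths.
The rule is the 2nd of each month.
August 2034: Aug 2 2034.
Next: September 2034 → Sep 2 2034.
October 2034: Oct 2 2034.
Next: November 2034 → Nov 2 2034.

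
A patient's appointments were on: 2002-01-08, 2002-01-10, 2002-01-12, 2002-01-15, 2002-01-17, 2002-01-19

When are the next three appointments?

2002-01-22, 2002-01-24, 2002-01-26

Every event lands on a Tuesday or Thursday or Saturday (gaps cycle 2, 2, 3, 2, 2).
So the schedule is: every Tuesday, Thursday and Saturday.
The following Tuesday is 2002-01-22.
Next Thursday: 2002-01-24.
The following Saturday is 2002-01-26.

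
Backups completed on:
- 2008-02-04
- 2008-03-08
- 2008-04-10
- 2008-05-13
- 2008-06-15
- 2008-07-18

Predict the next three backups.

Every event comes 33 days after the last (33, 33, 33, 33, 33).
2008-07-18 + 33 days = 2008-08-20.
2008-08-20 + 33 days = 2008-09-22.
2008-09-22 + 33 days = 2008-10-25.

2008-08-20, 2008-09-22, 2008-10-25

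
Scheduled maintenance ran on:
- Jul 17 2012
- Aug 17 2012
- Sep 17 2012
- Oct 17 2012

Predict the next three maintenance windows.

Nov 17 2012, Dec 17 2012, Jan 17 2013

The day-of-month is always 17 (31, 31, 30 days between events).
So this recurs on the 17th of each month.
Next: November 2012 → Nov 17 2012.
Next: December 2012 → Dec 17 2012.
January 2013: Jan 17 2013.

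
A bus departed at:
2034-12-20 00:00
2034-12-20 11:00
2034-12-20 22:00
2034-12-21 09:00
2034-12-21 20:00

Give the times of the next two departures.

2034-12-22 07:00, 2034-12-22 18:00

Spacing: 11, 11, 11, 11 h — constant 11 h.
2034-12-21 20:00 + 11 h = 2034-12-22 07:00.
2034-12-22 07:00 + 11 h = 2034-12-22 18:00.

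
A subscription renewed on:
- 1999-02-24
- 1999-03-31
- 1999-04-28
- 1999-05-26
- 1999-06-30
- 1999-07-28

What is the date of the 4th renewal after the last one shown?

Every date is a Wednesday; gaps 35, 28, 28, 35, 28 days.
Each is the last Wednesday of its month (at least one falls on the 29th or later, ruling out '4th Wednesday').
August 1999 ends with Wednesday 1999-08-25.
Last Wednesday of September 1999: 1999-09-29.
October 1999 ends with Wednesday 1999-10-27.
November 1999 ends with Wednesday 1999-11-24.

1999-11-24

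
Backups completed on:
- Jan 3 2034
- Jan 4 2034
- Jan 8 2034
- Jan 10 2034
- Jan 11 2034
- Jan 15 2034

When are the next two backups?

Jan 17 2034, Jan 18 2034

Every event lands on a Tuesday or Wednesday or Sunday (gaps cycle 1, 4, 2, 1, 4).
So the schedule is: every Tuesday, Wednesday and Sunday.
The following Tuesday is Jan 17 2034.
Next Wednesday: Jan 18 2034.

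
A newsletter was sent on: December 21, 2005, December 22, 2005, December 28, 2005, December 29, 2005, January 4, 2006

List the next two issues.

Every event lands on a Wednesday or Thursday (gaps cycle 1, 6, 1, 6).
So the schedule is: every Wednesday and Thursday.
The following Thursday is January 5, 2006.
The following Wednesday is January 11, 2006.

January 5, 2006; January 11, 2006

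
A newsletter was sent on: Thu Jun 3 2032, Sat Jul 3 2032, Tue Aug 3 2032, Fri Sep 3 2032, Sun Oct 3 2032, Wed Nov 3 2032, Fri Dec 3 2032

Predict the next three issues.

Each date is the 3rd; the gaps (30, 31, 31, 30, 31, 30) track the month lengths.
The rule is the 3rd of each month.
January 2033: Mon Jan 3 2033.
Next: February 2033 → Thu Feb 3 2033.
March 2033: Thu Mar 3 2033.

Mon Jan 3 2033, Thu Feb 3 2033, Thu Mar 3 2033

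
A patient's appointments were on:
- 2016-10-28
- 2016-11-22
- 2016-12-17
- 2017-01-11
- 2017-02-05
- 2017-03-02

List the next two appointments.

Every event comes 25 days after the last (25, 25, 25, 25, 25).
2017-03-02 + 25 days = 2017-03-27.
2017-03-27 + 25 days = 2017-04-21.

2017-03-27, 2017-04-21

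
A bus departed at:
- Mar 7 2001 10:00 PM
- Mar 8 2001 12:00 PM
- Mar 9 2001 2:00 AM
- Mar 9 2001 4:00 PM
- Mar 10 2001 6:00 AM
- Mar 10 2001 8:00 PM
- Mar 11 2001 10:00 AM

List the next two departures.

Spacing: 14, 14, 14, 14, 14, 14 h — constant 14 h.
Mar 11 2001 10:00 AM + 14 h = Mar 12 2001 12:00 AM.
Mar 12 2001 12:00 AM + 14 h = Mar 12 2001 2:00 PM.

Mar 12 2001 12:00 AM, Mar 12 2001 2:00 PM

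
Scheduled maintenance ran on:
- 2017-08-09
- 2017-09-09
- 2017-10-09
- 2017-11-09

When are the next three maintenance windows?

Each date is the 9th; the gaps (31, 30, 31) track the month lengths.
The rule is the 9th of each month.
December 2017: 2017-12-09.
January 2018: 2018-01-09.
February 2018: 2018-02-09.

2017-12-09, 2018-01-09, 2018-02-09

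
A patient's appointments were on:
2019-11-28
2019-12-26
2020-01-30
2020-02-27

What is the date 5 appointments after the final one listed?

2020-07-30

Every date is a Thursday; gaps 28, 35, 28 days.
Each is the last Thursday of its month (at least one falls on the 29th or later, ruling out '4th Thursday').
Last Thursday of March 2020: 2020-03-26.
April 2020 ends with Thursday 2020-04-30.
May 2020 ends with Thursday 2020-05-28.
June 2020 ends with Thursday 2020-06-25.
July 2020 ends with Thursday 2020-07-30.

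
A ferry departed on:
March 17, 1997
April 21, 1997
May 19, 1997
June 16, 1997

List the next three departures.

Gaps: 35, 28, 28 days — a mix of 28 and 35. Every date is a Monday.
Each is the 3rd Monday of its month.
3rd Monday of July 1997: July 21, 1997.
August 1997 — 3rd Monday is August 18, 1997.
3rd Monday of September 1997: September 15, 1997.

July 21, 1997; August 18, 1997; September 15, 1997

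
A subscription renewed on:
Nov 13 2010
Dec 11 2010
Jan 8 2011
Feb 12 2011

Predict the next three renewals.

All dates are Saturdays, 28, 28, 35 days apart.
Specifically, the 2nd Saturday of each month.
March 2011 — 2nd Saturday is Mar 12 2011.
2nd Saturday of April 2011: Apr 9 2011.
May 2011 — 2nd Saturday is May 14 2011.

Mar 12 2011, Apr 9 2011, May 14 2011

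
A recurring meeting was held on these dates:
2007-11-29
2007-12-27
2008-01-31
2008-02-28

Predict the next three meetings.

2008-03-27, 2008-04-24, 2008-05-29

Every date is a Thursday; gaps 28, 35, 28 days.
Each is the last Thursday of its month (at least one falls on the 29th or later, ruling out '4th Thursday').
March 2008 ends with Thursday 2008-03-27.
Last Thursday of April 2008: 2008-04-24.
May 2008 ends with Thursday 2008-05-29.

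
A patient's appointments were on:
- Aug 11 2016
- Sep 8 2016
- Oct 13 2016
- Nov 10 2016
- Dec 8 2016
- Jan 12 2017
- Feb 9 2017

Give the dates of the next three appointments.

Mar 9 2017, Apr 13 2017, May 11 2017

All dates are Thursdays, 28, 35, 28, 28, 35, 28 days apart.
Specifically, the 2nd Thursday of each month.
March 2017 — 2nd Thursday is Mar 9 2017.
2nd Thursday of April 2017: Apr 13 2017.
2nd Thursday of May 2017: May 11 2017.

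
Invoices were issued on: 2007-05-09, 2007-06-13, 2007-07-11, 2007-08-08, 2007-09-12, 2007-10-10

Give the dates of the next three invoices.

All dates are Wednesdays, 35, 28, 28, 35, 28 days apart.
Specifically, the 2nd Wednesday of each month.
2nd Wednesday of November 2007: 2007-11-14.
December 2007 — 2nd Wednesday is 2007-12-12.
2nd Wednesday of January 2008: 2008-01-09.

2007-11-14, 2007-12-12, 2008-01-09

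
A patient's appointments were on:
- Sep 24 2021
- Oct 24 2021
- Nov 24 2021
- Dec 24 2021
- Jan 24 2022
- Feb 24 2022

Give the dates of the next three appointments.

Mar 24 2022, Apr 24 2022, May 24 2022

Each date is the 24th; the gaps (30, 31, 30, 31, 31) track the month lengths.
The rule is the 24th of each month.
March 2022: Mar 24 2022.
Next: April 2022 → Apr 24 2022.
Next: May 2022 → May 24 2022.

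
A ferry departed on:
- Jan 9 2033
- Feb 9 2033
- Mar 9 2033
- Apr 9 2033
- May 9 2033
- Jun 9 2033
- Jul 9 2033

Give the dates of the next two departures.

The day-of-month is always 9 (31, 28, 31, 30, 31, 30 days between events).
So this recurs on the 9th of each month.
August 2033: Aug 9 2033.
Next: September 2033 → Sep 9 2033.

Aug 9 2033, Sep 9 2033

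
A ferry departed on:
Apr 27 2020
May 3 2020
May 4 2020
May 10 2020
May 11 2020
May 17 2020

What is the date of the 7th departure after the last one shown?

Jun 8 2020

The gap pattern 6, 1, 6, 1, 6 repeats every 2 events.
These are the Mondays and Sundays of each week.
Next Monday: May 18 2020.
Next Sunday: May 24 2020.
The following Monday is May 25 2020.
Next Sunday: May 31 2020.
The following Monday is Jun 1 2020.
The following Sunday is Jun 7 2020.
Next Monday: Jun 8 2020.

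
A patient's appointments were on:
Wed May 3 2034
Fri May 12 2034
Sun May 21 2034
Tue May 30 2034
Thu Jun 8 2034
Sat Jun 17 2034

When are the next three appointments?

Gaps between consecutive events: 9, 9, 9, 9, 9 days — a constant 9-day interval.
Sat Jun 17 2034 + 9 days = Mon Jun 26 2034.
Mon Jun 26 2034 + 9 days = Wed Jul 5 2034.
Wed Jul 5 2034 + 9 days = Fri Jul 14 2034.

Mon Jun 26 2034, Wed Jul 5 2034, Fri Jul 14 2034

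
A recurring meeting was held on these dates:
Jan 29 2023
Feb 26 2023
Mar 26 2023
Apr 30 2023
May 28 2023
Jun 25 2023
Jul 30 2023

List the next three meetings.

All Sundays; the gaps (28, 28, 35, 28, 28, 35) vary with month length.
This is the last Sunday of each month.
Last Sunday of August 2023: Aug 27 2023.
Last Sunday of September 2023: Sep 24 2023.
October 2023 ends with Sunday Oct 29 2023.

Aug 27 2023, Sep 24 2023, Oct 29 2023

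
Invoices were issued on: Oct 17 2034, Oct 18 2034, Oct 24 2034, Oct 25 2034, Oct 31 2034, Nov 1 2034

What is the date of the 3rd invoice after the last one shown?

Gaps: 1, 6, 1, 6, 1 days — not constant, but cyclic with period 2.
The events fall on every Tuesday and Wednesday.
The following Tuesday is Nov 7 2034.
The following Wednesday is Nov 8 2034.
The following Tuesday is Nov 14 2034.

Nov 14 2034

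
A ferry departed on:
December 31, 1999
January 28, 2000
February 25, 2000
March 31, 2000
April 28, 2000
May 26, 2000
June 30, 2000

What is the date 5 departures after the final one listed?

Every date is a Friday; gaps 28, 28, 35, 28, 28, 35 days.
Each is the last Friday of its month (at least one falls on the 29th or later, ruling out '4th Friday').
Last Friday of July 2000: July 28, 2000.
Last Friday of August 2000: August 25, 2000.
Last Friday of September 2000: September 29, 2000.
October 2000 ends with Friday October 27, 2000.
November 2000 ends with Friday November 24, 2000.

November 24, 2000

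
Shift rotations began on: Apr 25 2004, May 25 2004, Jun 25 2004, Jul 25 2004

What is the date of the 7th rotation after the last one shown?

The day-of-month is always 25 (30, 31, 30 days between events).
So this recurs on the 25th of each month.
Next: August 2004 → Aug 25 2004.
September 2004: Sep 25 2004.
Next: October 2004 → Oct 25 2004.
November 2004: Nov 25 2004.
December 2004: Dec 25 2004.
January 2005: Jan 25 2005.
February 2005: Feb 25 2005.

Feb 25 2005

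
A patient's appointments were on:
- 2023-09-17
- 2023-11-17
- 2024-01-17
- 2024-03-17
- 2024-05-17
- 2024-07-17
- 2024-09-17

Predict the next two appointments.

2024-11-17, 2025-01-17

The day-of-month is always 17 (61, 61, 60, 61, 61, 62 days between events).
So this recurs on the 17th of every 2 months.
November 2024: 2024-11-17.
Next: January 2025 → 2025-01-17.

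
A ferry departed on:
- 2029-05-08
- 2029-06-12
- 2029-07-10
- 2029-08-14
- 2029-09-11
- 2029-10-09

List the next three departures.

All dates are Tuesdays, 35, 28, 35, 28, 28 days apart.
Specifically, the 2nd Tuesday of each month.
November 2029 — 2nd Tuesday is 2029-11-13.
2nd Tuesday of December 2029: 2029-12-11.
2nd Tuesday of January 2030: 2030-01-08.

2029-11-13, 2029-12-11, 2030-01-08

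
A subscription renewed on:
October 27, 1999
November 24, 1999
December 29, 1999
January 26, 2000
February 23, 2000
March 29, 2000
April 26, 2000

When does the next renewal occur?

May 31, 2000

These are Wednesdays with 28, 35, 28, 28, 35, 28-day gaps.
Each is the final Wednesday of its month — December 29, 1999 is past the 28th, so '4th Wednesday' doesn't fit.
May 2000 ends with Wednesday May 31, 2000.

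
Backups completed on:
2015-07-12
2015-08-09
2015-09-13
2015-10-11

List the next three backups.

All dates are Sundays, 28, 35, 28 days apart.
Specifically, the 2nd Sunday of each month.
November 2015 — 2nd Sunday is 2015-11-08.
December 2015 — 2nd Sunday is 2015-12-13.
2nd Sunday of January 2016: 2016-01-10.

2015-11-08, 2015-12-13, 2016-01-10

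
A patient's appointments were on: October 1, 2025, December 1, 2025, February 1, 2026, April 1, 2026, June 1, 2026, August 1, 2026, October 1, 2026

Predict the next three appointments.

The day-of-month is always 1 (61, 62, 59, 61, 61, 61 days between events).
So this recurs on the 1st of every 2 months.
December 2026: December 1, 2026.
Next: February 2027 → February 1, 2027.
Next: April 2027 → April 1, 2027.

December 1, 2026; February 1, 2027; April 1, 2027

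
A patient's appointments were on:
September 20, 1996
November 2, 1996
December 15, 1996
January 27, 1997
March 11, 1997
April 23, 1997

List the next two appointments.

June 5, 1997; July 18, 1997

Gaps between consecutive events: 43, 43, 43, 43, 43 days — a constant 43-day interval.
April 23, 1997 + 43 days = June 5, 1997.
June 5, 1997 + 43 days = July 18, 1997.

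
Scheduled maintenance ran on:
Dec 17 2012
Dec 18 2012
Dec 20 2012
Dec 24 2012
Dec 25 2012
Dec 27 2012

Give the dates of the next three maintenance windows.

The gap pattern 1, 2, 4, 1, 2 repeats every 3 events.
These are the Mondays, Tuesdays and Thursdays of each week.
The following Monday is Dec 31 2012.
The following Tuesday is Jan 1 2013.
Next Thursday: Jan 3 2013.

Dec 31 2012, Jan 1 2013, Jan 3 2013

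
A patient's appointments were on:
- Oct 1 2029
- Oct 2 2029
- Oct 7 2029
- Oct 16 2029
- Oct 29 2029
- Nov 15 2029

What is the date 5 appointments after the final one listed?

Gaps: 1, 5, 9, 13, 17 days — each gap is 4 larger than the previous one.
Next gap: 21 days. Nov 15 2029 + 21 days = Dec 6 2029.
Next gap: 25 days. Dec 6 2029 + 25 days = Dec 31 2029.
Next gap: 29 days. Dec 31 2029 + 29 days = Jan 29 2030.
Next gap: 33 days. Jan 29 2030 + 33 days = Mar 3 2030.
Next gap: 37 days. Mar 3 2030 + 37 days = Apr 9 2030.

Apr 9 2030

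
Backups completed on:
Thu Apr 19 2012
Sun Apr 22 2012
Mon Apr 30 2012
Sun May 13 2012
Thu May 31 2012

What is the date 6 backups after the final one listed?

Intervals are 3, 8, 13, 18 days — an arithmetic progression with common difference 5.
Next gap: 23 days. Thu May 31 2012 + 23 days = Sat Jun 23 2012.
Next gap: 28 days. Sat Jun 23 2012 + 28 days = Sat Jul 21 2012.
Next gap: 33 days. Sat Jul 21 2012 + 33 days = Thu Aug 23 2012.
Next gap: 38 days. Thu Aug 23 2012 + 38 days = Sun Sep 30 2012.
Next gap: 43 days. Sun Sep 30 2012 + 43 days = Mon Nov 12 2012.
Next gap: 48 days. Mon Nov 12 2012 + 48 days = Sun Dec 30 2012.

Sun Dec 30 2012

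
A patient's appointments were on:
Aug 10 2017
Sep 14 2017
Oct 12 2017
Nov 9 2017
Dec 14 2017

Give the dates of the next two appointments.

These are Thursdays at 28- or 35-day spacing (35, 28, 28, 35).
The pattern: 2nd Thursday of the month.
January 2018 — 2nd Thursday is Jan 11 2018.
2nd Thursday of February 2018: Feb 8 2018.

Jan 11 2018, Feb 8 2018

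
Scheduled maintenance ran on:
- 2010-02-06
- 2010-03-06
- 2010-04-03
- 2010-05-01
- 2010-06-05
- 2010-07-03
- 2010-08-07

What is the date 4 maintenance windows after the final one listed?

2010-12-04

Gaps: 28, 28, 28, 35, 28, 35 days — a mix of 28 and 35. Every date is a Saturday.
Each is the 1st Saturday of its month.
1st Saturday of September 2010: 2010-09-04.
October 2010 — 1st Saturday is 2010-10-02.
1st Saturday of November 2010: 2010-11-06.
December 2010 — 1st Saturday is 2010-12-04.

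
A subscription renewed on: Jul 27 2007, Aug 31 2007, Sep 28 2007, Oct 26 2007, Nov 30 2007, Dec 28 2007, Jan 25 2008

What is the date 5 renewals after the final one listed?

All Fridays; the gaps (35, 28, 28, 35, 28, 28) vary with month length.
This is the last Friday of each month.
February 2008 ends with Friday Feb 29 2008.
Last Friday of March 2008: Mar 28 2008.
Last Friday of April 2008: Apr 25 2008.
Last Friday of May 2008: May 30 2008.
Last Friday of June 2008: Jun 27 2008.

Jun 27 2008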